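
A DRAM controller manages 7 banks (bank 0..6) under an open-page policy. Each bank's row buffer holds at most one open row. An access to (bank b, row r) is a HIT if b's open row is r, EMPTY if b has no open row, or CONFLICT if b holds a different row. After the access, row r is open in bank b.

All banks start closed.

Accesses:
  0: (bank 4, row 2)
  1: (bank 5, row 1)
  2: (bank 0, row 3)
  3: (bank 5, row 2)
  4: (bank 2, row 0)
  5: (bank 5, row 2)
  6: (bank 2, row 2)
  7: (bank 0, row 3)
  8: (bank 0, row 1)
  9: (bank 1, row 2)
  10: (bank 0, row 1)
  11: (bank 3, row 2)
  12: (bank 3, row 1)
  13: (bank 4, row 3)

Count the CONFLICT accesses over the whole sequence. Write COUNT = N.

step 0: bank4 None->2 [EMPTY]
step 1: bank5 None->1 [EMPTY]
step 2: bank0 None->3 [EMPTY]
step 3: bank5 1->2 [CONFLICT]
step 4: bank2 None->0 [EMPTY]
step 5: bank5 2->2 [HIT]
step 6: bank2 0->2 [CONFLICT]
step 7: bank0 3->3 [HIT]
step 8: bank0 3->1 [CONFLICT]
step 9: bank1 None->2 [EMPTY]
step 10: bank0 1->1 [HIT]
step 11: bank3 None->2 [EMPTY]
step 12: bank3 2->1 [CONFLICT]
step 13: bank4 2->3 [CONFLICT]

COUNT = 5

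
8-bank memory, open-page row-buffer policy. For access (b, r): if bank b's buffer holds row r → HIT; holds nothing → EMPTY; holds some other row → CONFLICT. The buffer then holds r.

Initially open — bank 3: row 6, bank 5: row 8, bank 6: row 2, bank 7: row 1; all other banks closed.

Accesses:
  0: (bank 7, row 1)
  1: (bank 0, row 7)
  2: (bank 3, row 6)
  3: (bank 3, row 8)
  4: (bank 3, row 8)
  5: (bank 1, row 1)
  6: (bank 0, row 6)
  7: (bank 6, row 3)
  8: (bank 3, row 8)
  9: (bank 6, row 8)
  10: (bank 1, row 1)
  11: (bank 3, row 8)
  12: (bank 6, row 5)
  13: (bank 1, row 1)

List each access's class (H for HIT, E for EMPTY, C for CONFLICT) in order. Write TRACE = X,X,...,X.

  [0] b7 r1: had r1 ⇒ H
  [1] b0 r7: no row ⇒ E
  [2] b3 r6: had r6 ⇒ H
  [3] b3 r8: had r6 ⇒ C
  [4] b3 r8: had r8 ⇒ H
  [5] b1 r1: no row ⇒ E
  [6] b0 r6: had r7 ⇒ C
  [7] b6 r3: had r2 ⇒ C
  [8] b3 r8: had r8 ⇒ H
  [9] b6 r8: had r3 ⇒ C
  [10] b1 r1: had r1 ⇒ H
  [11] b3 r8: had r8 ⇒ H
  [12] b6 r5: had r8 ⇒ C
  [13] b1 r1: had r1 ⇒ H

TRACE = H,E,H,C,H,E,C,C,H,C,H,H,C,H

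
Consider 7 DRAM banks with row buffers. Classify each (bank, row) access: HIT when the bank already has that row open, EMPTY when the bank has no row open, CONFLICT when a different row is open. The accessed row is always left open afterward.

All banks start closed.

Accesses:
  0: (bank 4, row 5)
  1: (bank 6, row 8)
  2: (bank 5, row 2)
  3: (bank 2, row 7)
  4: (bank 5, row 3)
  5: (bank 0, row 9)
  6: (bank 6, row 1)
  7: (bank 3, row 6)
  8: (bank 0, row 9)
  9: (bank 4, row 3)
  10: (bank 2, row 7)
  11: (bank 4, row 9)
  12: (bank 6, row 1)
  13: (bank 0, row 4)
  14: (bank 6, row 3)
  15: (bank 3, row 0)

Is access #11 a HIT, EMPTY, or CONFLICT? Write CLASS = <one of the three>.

0: bank 4 row 5 — prev None → EMPTY
1: bank 6 row 8 — prev None → EMPTY
2: bank 5 row 2 — prev None → EMPTY
3: bank 2 row 7 — prev None → EMPTY
4: bank 5 row 3 — prev 2 → CONFLICT
5: bank 0 row 9 — prev None → EMPTY
6: bank 6 row 1 — prev 8 → CONFLICT
7: bank 3 row 6 — prev None → EMPTY
8: bank 0 row 9 — prev 9 → HIT
9: bank 4 row 3 — prev 5 → CONFLICT
10: bank 2 row 7 — prev 7 → HIT
11: bank 4 row 9 — prev 3 → CONFLICT
12: bank 6 row 1 — prev 1 → HIT
13: bank 0 row 4 — prev 9 → CONFLICT
14: bank 6 row 3 — prev 1 → CONFLICT
15: bank 3 row 0 — prev 6 → CONFLICT

CLASS = CONFLICT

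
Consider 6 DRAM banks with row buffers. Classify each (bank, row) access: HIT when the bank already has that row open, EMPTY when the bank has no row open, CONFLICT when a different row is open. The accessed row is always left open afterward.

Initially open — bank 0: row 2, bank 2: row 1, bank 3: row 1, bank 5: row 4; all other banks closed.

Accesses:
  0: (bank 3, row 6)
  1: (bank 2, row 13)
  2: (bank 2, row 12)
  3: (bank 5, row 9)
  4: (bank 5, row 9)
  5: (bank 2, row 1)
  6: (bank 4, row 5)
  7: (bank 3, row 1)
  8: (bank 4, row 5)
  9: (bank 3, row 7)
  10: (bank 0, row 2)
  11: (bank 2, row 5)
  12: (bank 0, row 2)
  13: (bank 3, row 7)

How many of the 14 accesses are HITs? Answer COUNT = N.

0: bank 3 row 6 — prev 1 → CONFLICT
1: bank 2 row 13 — prev 1 → CONFLICT
2: bank 2 row 12 — prev 13 → CONFLICT
3: bank 5 row 9 — prev 4 → CONFLICT
4: bank 5 row 9 — prev 9 → HIT
5: bank 2 row 1 — prev 12 → CONFLICT
6: bank 4 row 5 — prev None → EMPTY
7: bank 3 row 1 — prev 6 → CONFLICT
8: bank 4 row 5 — prev 5 → HIT
9: bank 3 row 7 — prev 1 → CONFLICT
10: bank 0 row 2 — prev 2 → HIT
11: bank 2 row 5 — prev 1 → CONFLICT
12: bank 0 row 2 — prev 2 → HIT
13: bank 3 row 7 — prev 7 → HIT

COUNT = 5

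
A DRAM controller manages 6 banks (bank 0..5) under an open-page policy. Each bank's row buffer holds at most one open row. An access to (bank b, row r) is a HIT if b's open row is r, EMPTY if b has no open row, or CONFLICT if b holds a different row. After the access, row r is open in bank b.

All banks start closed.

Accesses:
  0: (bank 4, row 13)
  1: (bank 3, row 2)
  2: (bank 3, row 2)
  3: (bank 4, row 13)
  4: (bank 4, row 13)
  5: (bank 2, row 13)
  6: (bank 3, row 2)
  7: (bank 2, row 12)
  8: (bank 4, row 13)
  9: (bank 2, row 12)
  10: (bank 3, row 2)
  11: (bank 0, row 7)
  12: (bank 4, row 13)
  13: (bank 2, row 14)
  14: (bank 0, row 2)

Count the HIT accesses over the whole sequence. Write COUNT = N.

0: bank 4 row 13 — prev None → EMPTY
1: bank 3 row 2 — prev None → EMPTY
2: bank 3 row 2 — prev 2 → HIT
3: bank 4 row 13 — prev 13 → HIT
4: bank 4 row 13 — prev 13 → HIT
5: bank 2 row 13 — prev None → EMPTY
6: bank 3 row 2 — prev 2 → HIT
7: bank 2 row 12 — prev 13 → CONFLICT
8: bank 4 row 13 — prev 13 → HIT
9: bank 2 row 12 — prev 12 → HIT
10: bank 3 row 2 — prev 2 → HIT
11: bank 0 row 7 — prev None → EMPTY
12: bank 4 row 13 — prev 13 → HIT
13: bank 2 row 14 — prev 12 → CONFLICT
14: bank 0 row 2 — prev 7 → CONFLICT

COUNT = 8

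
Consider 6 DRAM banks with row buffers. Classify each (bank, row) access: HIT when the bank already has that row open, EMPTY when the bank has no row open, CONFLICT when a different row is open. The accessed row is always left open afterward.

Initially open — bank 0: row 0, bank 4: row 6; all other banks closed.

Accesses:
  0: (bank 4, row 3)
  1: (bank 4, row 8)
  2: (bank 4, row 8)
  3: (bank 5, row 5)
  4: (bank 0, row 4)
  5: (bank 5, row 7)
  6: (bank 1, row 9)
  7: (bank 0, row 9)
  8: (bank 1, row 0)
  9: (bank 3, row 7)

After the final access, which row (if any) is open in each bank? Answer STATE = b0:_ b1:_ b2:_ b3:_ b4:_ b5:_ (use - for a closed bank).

step 0: bank4 6->3 [CONFLICT]
step 1: bank4 3->8 [CONFLICT]
step 2: bank4 8->8 [HIT]
step 3: bank5 None->5 [EMPTY]
step 4: bank0 0->4 [CONFLICT]
step 5: bank5 5->7 [CONFLICT]
step 6: bank1 None->9 [EMPTY]
step 7: bank0 4->9 [CONFLICT]
step 8: bank1 9->0 [CONFLICT]
step 9: bank3 None->7 [EMPTY]

STATE = b0:9 b1:0 b2:- b3:7 b4:8 b5:7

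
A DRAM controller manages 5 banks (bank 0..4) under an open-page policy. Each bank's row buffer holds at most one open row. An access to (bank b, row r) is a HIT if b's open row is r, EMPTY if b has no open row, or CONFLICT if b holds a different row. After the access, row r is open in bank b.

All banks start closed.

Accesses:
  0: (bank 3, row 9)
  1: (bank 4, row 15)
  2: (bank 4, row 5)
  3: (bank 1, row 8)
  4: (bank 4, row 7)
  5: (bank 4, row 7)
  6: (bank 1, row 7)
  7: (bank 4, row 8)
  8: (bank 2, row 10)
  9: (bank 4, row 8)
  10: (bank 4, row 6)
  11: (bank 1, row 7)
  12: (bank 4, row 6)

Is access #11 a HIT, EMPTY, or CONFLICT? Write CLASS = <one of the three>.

CLASS = HIT

  [0] b3 r9: no row ⇒ E
  [1] b4 r15: no row ⇒ E
  [2] b4 r5: had r15 ⇒ C
  [3] b1 r8: no row ⇒ E
  [4] b4 r7: had r5 ⇒ C
  [5] b4 r7: had r7 ⇒ H
  [6] b1 r7: had r8 ⇒ C
  [7] b4 r8: had r7 ⇒ C
  [8] b2 r10: no row ⇒ E
  [9] b4 r8: had r8 ⇒ H
  [10] b4 r6: had r8 ⇒ C
  [11] b1 r7: had r7 ⇒ H
  [12] b4 r6: had r6 ⇒ H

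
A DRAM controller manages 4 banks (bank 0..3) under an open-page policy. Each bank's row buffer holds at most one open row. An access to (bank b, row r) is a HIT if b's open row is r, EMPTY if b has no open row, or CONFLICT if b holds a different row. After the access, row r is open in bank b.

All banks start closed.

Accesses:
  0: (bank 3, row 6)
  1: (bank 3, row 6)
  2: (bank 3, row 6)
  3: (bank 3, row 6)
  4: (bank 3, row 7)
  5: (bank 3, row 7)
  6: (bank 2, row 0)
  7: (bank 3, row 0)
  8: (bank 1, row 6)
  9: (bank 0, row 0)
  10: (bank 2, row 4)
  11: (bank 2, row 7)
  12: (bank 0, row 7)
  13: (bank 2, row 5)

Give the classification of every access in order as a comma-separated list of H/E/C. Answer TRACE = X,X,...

TRACE = E,H,H,H,C,H,E,C,E,E,C,C,C,C

#0 (3,6) E
#1 (3,6) H  (was 6)
#2 (3,6) H  (was 6)
#3 (3,6) H  (was 6)
#4 (3,7) C  (was 6)
#5 (3,7) H  (was 7)
#6 (2,0) E
#7 (3,0) C  (was 7)
#8 (1,6) E
#9 (0,0) E
#10 (2,4) C  (was 0)
#11 (2,7) C  (was 4)
#12 (0,7) C  (was 0)
#13 (2,5) C  (was 7)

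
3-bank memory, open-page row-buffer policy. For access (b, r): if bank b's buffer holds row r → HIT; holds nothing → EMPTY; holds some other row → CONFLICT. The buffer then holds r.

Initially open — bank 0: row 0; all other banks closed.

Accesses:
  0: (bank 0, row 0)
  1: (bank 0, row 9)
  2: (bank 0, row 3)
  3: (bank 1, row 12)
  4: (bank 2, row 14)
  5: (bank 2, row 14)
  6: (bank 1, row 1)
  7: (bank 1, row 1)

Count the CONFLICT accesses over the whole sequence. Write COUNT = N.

COUNT = 3

0: bank 0 row 0 — prev 0 → HIT
1: bank 0 row 9 — prev 0 → CONFLICT
2: bank 0 row 3 — prev 9 → CONFLICT
3: bank 1 row 12 — prev None → EMPTY
4: bank 2 row 14 — prev None → EMPTY
5: bank 2 row 14 — prev 14 → HIT
6: bank 1 row 1 — prev 12 → CONFLICT
7: bank 1 row 1 — prev 1 → HIT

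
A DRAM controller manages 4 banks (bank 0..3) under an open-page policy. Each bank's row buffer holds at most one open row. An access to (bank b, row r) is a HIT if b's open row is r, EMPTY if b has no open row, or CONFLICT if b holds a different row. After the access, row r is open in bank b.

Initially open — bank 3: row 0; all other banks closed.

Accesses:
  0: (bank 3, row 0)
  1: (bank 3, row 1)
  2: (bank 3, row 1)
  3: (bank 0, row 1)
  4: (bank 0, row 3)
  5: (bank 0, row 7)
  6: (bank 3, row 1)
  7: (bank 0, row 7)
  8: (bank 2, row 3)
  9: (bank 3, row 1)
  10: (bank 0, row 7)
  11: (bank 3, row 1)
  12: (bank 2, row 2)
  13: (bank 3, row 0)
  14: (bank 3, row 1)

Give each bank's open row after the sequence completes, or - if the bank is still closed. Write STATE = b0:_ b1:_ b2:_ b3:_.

0: bank 3 row 0 — prev 0 → HIT
1: bank 3 row 1 — prev 0 → CONFLICT
2: bank 3 row 1 — prev 1 → HIT
3: bank 0 row 1 — prev None → EMPTY
4: bank 0 row 3 — prev 1 → CONFLICT
5: bank 0 row 7 — prev 3 → CONFLICT
6: bank 3 row 1 — prev 1 → HIT
7: bank 0 row 7 — prev 7 → HIT
8: bank 2 row 3 — prev None → EMPTY
9: bank 3 row 1 — prev 1 → HIT
10: bank 0 row 7 — prev 7 → HIT
11: bank 3 row 1 — prev 1 → HIT
12: bank 2 row 2 — prev 3 → CONFLICT
13: bank 3 row 0 — prev 1 → CONFLICT
14: bank 3 row 1 — prev 0 → CONFLICT

STATE = b0:7 b1:- b2:2 b3:1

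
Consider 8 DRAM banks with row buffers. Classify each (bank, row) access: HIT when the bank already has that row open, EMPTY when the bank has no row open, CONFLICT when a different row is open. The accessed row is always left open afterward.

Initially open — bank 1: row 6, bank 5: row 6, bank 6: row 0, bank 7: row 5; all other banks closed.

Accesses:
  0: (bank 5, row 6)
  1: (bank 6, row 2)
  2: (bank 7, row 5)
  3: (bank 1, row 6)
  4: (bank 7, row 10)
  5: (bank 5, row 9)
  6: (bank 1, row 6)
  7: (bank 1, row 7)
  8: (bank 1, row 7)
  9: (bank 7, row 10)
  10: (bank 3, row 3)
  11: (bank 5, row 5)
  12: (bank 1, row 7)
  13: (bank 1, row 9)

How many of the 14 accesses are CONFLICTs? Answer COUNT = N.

COUNT = 6

0: bank 5 row 6 — prev 6 → HIT
1: bank 6 row 2 — prev 0 → CONFLICT
2: bank 7 row 5 — prev 5 → HIT
3: bank 1 row 6 — prev 6 → HIT
4: bank 7 row 10 — prev 5 → CONFLICT
5: bank 5 row 9 — prev 6 → CONFLICT
6: bank 1 row 6 — prev 6 → HIT
7: bank 1 row 7 — prev 6 → CONFLICT
8: bank 1 row 7 — prev 7 → HIT
9: bank 7 row 10 — prev 10 → HIT
10: bank 3 row 3 — prev None → EMPTY
11: bank 5 row 5 — prev 9 → CONFLICT
12: bank 1 row 7 — prev 7 → HIT
13: bank 1 row 9 — prev 7 → CONFLICT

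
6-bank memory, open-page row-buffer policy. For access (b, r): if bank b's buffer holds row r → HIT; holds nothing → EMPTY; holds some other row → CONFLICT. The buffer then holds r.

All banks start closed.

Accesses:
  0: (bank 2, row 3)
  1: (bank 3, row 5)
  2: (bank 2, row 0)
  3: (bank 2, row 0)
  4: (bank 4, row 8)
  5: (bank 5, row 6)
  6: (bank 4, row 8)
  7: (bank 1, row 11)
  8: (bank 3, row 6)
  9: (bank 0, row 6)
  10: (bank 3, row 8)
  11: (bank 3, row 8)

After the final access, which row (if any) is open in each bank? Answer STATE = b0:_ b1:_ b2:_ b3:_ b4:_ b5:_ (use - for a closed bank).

#0 (2,3) E
#1 (3,5) E
#2 (2,0) C  (was 3)
#3 (2,0) H  (was 0)
#4 (4,8) E
#5 (5,6) E
#6 (4,8) H  (was 8)
#7 (1,11) E
#8 (3,6) C  (was 5)
#9 (0,6) E
#10 (3,8) C  (was 6)
#11 (3,8) H  (was 8)

STATE = b0:6 b1:11 b2:0 b3:8 b4:8 b5:6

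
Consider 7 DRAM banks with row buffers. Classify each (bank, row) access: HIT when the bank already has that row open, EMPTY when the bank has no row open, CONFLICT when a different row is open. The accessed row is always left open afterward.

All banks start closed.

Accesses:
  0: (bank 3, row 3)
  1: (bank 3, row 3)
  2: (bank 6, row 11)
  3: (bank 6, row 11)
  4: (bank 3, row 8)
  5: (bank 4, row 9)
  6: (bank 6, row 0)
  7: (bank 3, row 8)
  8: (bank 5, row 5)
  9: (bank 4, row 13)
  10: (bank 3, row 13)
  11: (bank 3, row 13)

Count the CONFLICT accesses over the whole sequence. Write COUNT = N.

COUNT = 4

#0 (3,3) E
#1 (3,3) H  (was 3)
#2 (6,11) E
#3 (6,11) H  (was 11)
#4 (3,8) C  (was 3)
#5 (4,9) E
#6 (6,0) C  (was 11)
#7 (3,8) H  (was 8)
#8 (5,5) E
#9 (4,13) C  (was 9)
#10 (3,13) C  (was 8)
#11 (3,13) H  (was 13)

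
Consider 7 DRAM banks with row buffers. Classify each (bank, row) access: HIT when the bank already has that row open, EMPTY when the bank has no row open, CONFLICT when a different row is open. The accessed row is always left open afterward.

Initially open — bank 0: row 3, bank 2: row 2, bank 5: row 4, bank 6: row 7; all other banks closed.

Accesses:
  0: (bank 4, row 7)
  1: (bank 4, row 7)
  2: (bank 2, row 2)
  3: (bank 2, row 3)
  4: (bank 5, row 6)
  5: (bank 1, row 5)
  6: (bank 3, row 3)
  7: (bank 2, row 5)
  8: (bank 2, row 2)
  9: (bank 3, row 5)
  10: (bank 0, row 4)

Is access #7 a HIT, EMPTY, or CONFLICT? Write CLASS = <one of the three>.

CLASS = CONFLICT

  [0] b4 r7: no row ⇒ E
  [1] b4 r7: had r7 ⇒ H
  [2] b2 r2: had r2 ⇒ H
  [3] b2 r3: had r2 ⇒ C
  [4] b5 r6: had r4 ⇒ C
  [5] b1 r5: no row ⇒ E
  [6] b3 r3: no row ⇒ E
  [7] b2 r5: had r3 ⇒ C
  [8] b2 r2: had r5 ⇒ C
  [9] b3 r5: had r3 ⇒ C
  [10] b0 r4: had r3 ⇒ C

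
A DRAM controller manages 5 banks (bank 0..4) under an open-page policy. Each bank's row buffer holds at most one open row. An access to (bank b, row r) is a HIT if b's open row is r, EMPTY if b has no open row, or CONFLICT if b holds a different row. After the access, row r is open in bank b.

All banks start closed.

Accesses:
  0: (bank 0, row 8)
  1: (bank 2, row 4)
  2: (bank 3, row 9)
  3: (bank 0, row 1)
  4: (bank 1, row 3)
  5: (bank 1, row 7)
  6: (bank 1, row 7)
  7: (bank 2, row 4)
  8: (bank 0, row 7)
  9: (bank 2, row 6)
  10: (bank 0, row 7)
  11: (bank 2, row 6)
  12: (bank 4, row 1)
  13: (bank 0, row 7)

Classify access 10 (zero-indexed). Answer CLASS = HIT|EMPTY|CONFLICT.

CLASS = HIT

step 0: bank0 None->8 [EMPTY]
step 1: bank2 None->4 [EMPTY]
step 2: bank3 None->9 [EMPTY]
step 3: bank0 8->1 [CONFLICT]
step 4: bank1 None->3 [EMPTY]
step 5: bank1 3->7 [CONFLICT]
step 6: bank1 7->7 [HIT]
step 7: bank2 4->4 [HIT]
step 8: bank0 1->7 [CONFLICT]
step 9: bank2 4->6 [CONFLICT]
step 10: bank0 7->7 [HIT]
step 11: bank2 6->6 [HIT]
step 12: bank4 None->1 [EMPTY]
step 13: bank0 7->7 [HIT]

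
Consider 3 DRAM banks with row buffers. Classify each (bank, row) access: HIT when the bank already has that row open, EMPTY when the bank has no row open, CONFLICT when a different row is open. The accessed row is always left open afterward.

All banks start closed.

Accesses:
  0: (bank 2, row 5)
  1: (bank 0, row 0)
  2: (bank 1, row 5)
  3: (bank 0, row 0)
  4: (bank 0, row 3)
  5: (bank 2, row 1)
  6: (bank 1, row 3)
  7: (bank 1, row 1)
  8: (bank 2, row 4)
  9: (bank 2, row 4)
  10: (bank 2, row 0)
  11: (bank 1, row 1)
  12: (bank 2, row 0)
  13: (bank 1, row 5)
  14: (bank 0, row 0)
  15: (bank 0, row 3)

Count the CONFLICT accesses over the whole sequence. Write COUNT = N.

  [0] b2 r5: no row ⇒ E
  [1] b0 r0: no row ⇒ E
  [2] b1 r5: no row ⇒ E
  [3] b0 r0: had r0 ⇒ H
  [4] b0 r3: had r0 ⇒ C
  [5] b2 r1: had r5 ⇒ C
  [6] b1 r3: had r5 ⇒ C
  [7] b1 r1: had r3 ⇒ C
  [8] b2 r4: had r1 ⇒ C
  [9] b2 r4: had r4 ⇒ H
  [10] b2 r0: had r4 ⇒ C
  [11] b1 r1: had r1 ⇒ H
  [12] b2 r0: had r0 ⇒ H
  [13] b1 r5: had r1 ⇒ C
  [14] b0 r0: had r3 ⇒ C
  [15] b0 r3: had r0 ⇒ C

COUNT = 9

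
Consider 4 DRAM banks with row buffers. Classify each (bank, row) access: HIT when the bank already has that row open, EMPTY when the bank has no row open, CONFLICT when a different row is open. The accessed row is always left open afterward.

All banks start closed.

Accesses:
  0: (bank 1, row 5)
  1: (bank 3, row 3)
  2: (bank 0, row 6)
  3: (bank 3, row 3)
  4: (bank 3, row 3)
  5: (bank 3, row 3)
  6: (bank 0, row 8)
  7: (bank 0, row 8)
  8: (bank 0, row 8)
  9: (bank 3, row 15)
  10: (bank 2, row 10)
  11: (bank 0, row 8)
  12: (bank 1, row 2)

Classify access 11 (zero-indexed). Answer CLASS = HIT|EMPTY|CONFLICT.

CLASS = HIT

step 0: bank1 None->5 [EMPTY]
step 1: bank3 None->3 [EMPTY]
step 2: bank0 None->6 [EMPTY]
step 3: bank3 3->3 [HIT]
step 4: bank3 3->3 [HIT]
step 5: bank3 3->3 [HIT]
step 6: bank0 6->8 [CONFLICT]
step 7: bank0 8->8 [HIT]
step 8: bank0 8->8 [HIT]
step 9: bank3 3->15 [CONFLICT]
step 10: bank2 None->10 [EMPTY]
step 11: bank0 8->8 [HIT]
step 12: bank1 5->2 [CONFLICT]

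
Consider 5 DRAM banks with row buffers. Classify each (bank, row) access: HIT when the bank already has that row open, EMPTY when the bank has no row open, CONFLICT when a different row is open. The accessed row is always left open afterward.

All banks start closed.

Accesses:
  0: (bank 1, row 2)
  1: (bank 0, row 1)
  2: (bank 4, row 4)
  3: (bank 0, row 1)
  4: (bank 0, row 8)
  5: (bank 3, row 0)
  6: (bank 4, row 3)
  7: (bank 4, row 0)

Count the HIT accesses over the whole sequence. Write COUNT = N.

0: bank 1 row 2 — prev None → EMPTY
1: bank 0 row 1 — prev None → EMPTY
2: bank 4 row 4 — prev None → EMPTY
3: bank 0 row 1 — prev 1 → HIT
4: bank 0 row 8 — prev 1 → CONFLICT
5: bank 3 row 0 — prev None → EMPTY
6: bank 4 row 3 — prev 4 → CONFLICT
7: bank 4 row 0 — prev 3 → CONFLICT

COUNT = 1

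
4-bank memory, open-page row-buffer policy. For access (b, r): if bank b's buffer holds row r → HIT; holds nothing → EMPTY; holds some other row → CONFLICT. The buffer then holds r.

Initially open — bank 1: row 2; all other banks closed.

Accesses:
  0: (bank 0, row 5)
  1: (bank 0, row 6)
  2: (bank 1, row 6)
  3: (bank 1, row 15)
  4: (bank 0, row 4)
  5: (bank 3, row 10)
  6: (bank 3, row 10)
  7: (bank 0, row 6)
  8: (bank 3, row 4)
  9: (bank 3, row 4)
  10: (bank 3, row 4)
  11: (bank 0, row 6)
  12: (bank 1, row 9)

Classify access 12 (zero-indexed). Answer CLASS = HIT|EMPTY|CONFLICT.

0: bank 0 row 5 — prev None → EMPTY
1: bank 0 row 6 — prev 5 → CONFLICT
2: bank 1 row 6 — prev 2 → CONFLICT
3: bank 1 row 15 — prev 6 → CONFLICT
4: bank 0 row 4 — prev 6 → CONFLICT
5: bank 3 row 10 — prev None → EMPTY
6: bank 3 row 10 — prev 10 → HIT
7: bank 0 row 6 — prev 4 → CONFLICT
8: bank 3 row 4 — prev 10 → CONFLICT
9: bank 3 row 4 — prev 4 → HIT
10: bank 3 row 4 — prev 4 → HIT
11: bank 0 row 6 — prev 6 → HIT
12: bank 1 row 9 — prev 15 → CONFLICT

CLASS = CONFLICT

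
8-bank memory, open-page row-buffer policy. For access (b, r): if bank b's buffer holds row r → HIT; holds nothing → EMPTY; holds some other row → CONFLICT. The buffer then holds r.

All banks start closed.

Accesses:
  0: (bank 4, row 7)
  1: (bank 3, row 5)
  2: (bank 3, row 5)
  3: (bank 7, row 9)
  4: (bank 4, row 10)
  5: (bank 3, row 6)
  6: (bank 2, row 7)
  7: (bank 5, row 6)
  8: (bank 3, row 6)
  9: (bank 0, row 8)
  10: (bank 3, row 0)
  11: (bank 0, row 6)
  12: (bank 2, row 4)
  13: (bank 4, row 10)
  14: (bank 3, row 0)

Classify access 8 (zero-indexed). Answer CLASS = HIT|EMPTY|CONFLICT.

  [0] b4 r7: no row ⇒ E
  [1] b3 r5: no row ⇒ E
  [2] b3 r5: had r5 ⇒ H
  [3] b7 r9: no row ⇒ E
  [4] b4 r10: had r7 ⇒ C
  [5] b3 r6: had r5 ⇒ C
  [6] b2 r7: no row ⇒ E
  [7] b5 r6: no row ⇒ E
  [8] b3 r6: had r6 ⇒ H
  [9] b0 r8: no row ⇒ E
  [10] b3 r0: had r6 ⇒ C
  [11] b0 r6: had r8 ⇒ C
  [12] b2 r4: had r7 ⇒ C
  [13] b4 r10: had r10 ⇒ H
  [14] b3 r0: had r0 ⇒ H

CLASS = HIT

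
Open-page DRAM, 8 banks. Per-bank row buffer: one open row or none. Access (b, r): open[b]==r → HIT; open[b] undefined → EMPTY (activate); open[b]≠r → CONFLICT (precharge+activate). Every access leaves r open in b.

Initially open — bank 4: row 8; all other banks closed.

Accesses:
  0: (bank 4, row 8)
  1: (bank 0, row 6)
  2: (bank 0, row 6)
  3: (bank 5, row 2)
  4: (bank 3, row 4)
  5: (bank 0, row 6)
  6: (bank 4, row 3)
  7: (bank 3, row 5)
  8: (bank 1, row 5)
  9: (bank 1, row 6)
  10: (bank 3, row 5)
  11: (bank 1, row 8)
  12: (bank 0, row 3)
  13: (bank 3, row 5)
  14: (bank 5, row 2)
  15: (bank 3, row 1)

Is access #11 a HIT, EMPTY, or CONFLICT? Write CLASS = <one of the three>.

CLASS = CONFLICT

0: bank 4 row 8 — prev 8 → HIT
1: bank 0 row 6 — prev None → EMPTY
2: bank 0 row 6 — prev 6 → HIT
3: bank 5 row 2 — prev None → EMPTY
4: bank 3 row 4 — prev None → EMPTY
5: bank 0 row 6 — prev 6 → HIT
6: bank 4 row 3 — prev 8 → CONFLICT
7: bank 3 row 5 — prev 4 → CONFLICT
8: bank 1 row 5 — prev None → EMPTY
9: bank 1 row 6 — prev 5 → CONFLICT
10: bank 3 row 5 — prev 5 → HIT
11: bank 1 row 8 — prev 6 → CONFLICT
12: bank 0 row 3 — prev 6 → CONFLICT
13: bank 3 row 5 — prev 5 → HIT
14: bank 5 row 2 — prev 2 → HIT
15: bank 3 row 1 — prev 5 → CONFLICT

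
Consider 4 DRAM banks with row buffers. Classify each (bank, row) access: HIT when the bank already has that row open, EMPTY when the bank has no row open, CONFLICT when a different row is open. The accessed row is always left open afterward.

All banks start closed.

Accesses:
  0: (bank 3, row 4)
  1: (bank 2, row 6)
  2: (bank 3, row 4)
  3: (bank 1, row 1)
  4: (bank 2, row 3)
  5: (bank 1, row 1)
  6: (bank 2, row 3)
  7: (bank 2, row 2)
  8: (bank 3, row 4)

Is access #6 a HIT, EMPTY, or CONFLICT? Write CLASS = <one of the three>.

CLASS = HIT

step 0: bank3 None->4 [EMPTY]
step 1: bank2 None->6 [EMPTY]
step 2: bank3 4->4 [HIT]
step 3: bank1 None->1 [EMPTY]
step 4: bank2 6->3 [CONFLICT]
step 5: bank1 1->1 [HIT]
step 6: bank2 3->3 [HIT]
step 7: bank2 3->2 [CONFLICT]
step 8: bank3 4->4 [HIT]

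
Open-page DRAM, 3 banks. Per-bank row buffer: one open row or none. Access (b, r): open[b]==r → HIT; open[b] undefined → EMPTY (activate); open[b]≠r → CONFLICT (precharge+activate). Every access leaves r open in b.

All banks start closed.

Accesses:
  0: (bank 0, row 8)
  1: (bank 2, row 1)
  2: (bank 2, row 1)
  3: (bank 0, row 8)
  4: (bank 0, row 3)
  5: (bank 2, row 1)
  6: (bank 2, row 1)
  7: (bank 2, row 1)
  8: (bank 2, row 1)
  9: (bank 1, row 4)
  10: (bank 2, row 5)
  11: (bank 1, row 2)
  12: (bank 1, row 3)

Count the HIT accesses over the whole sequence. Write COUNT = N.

#0 (0,8) E
#1 (2,1) E
#2 (2,1) H  (was 1)
#3 (0,8) H  (was 8)
#4 (0,3) C  (was 8)
#5 (2,1) H  (was 1)
#6 (2,1) H  (was 1)
#7 (2,1) H  (was 1)
#8 (2,1) H  (was 1)
#9 (1,4) E
#10 (2,5) C  (was 1)
#11 (1,2) C  (was 4)
#12 (1,3) C  (was 2)

COUNT = 6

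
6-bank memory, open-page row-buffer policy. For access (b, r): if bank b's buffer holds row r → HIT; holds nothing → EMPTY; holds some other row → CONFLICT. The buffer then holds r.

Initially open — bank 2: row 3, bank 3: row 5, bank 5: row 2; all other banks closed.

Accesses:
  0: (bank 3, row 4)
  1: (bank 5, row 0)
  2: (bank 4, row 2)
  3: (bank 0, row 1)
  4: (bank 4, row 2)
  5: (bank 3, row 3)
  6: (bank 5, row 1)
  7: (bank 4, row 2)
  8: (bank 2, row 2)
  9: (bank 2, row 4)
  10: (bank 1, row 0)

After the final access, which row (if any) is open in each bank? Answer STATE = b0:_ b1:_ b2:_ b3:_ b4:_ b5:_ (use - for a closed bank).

step 0: bank3 5->4 [CONFLICT]
step 1: bank5 2->0 [CONFLICT]
step 2: bank4 None->2 [EMPTY]
step 3: bank0 None->1 [EMPTY]
step 4: bank4 2->2 [HIT]
step 5: bank3 4->3 [CONFLICT]
step 6: bank5 0->1 [CONFLICT]
step 7: bank4 2->2 [HIT]
step 8: bank2 3->2 [CONFLICT]
step 9: bank2 2->4 [CONFLICT]
step 10: bank1 None->0 [EMPTY]

STATE = b0:1 b1:0 b2:4 b3:3 b4:2 b5:1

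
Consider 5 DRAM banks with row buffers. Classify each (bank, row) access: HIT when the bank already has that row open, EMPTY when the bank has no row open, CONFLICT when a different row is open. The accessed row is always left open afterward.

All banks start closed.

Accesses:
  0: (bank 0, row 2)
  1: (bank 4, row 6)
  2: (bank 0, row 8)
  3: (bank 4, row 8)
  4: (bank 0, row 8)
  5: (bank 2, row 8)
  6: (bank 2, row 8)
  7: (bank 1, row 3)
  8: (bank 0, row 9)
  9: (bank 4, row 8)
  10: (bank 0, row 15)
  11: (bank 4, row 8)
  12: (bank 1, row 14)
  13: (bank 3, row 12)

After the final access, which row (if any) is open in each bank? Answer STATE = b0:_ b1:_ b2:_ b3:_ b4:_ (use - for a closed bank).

step 0: bank0 None->2 [EMPTY]
step 1: bank4 None->6 [EMPTY]
step 2: bank0 2->8 [CONFLICT]
step 3: bank4 6->8 [CONFLICT]
step 4: bank0 8->8 [HIT]
step 5: bank2 None->8 [EMPTY]
step 6: bank2 8->8 [HIT]
step 7: bank1 None->3 [EMPTY]
step 8: bank0 8->9 [CONFLICT]
step 9: bank4 8->8 [HIT]
step 10: bank0 9->15 [CONFLICT]
step 11: bank4 8->8 [HIT]
step 12: bank1 3->14 [CONFLICT]
step 13: bank3 None->12 [EMPTY]

STATE = b0:15 b1:14 b2:8 b3:12 b4:8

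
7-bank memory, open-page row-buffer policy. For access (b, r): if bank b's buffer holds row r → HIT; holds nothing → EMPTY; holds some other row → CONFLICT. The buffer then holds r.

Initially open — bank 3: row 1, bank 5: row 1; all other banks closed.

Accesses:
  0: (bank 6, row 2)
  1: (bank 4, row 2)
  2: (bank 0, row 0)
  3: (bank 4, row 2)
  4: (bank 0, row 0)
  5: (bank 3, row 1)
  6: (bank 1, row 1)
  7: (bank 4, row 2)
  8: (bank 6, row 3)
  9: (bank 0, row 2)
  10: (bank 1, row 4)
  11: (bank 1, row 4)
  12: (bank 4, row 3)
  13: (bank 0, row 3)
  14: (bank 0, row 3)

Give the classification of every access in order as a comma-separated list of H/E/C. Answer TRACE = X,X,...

#0 (6,2) E
#1 (4,2) E
#2 (0,0) E
#3 (4,2) H  (was 2)
#4 (0,0) H  (was 0)
#5 (3,1) H  (was 1)
#6 (1,1) E
#7 (4,2) H  (was 2)
#8 (6,3) C  (was 2)
#9 (0,2) C  (was 0)
#10 (1,4) C  (was 1)
#11 (1,4) H  (was 4)
#12 (4,3) C  (was 2)
#13 (0,3) C  (was 2)
#14 (0,3) H  (was 3)

TRACE = E,E,E,H,H,H,E,H,C,C,C,H,C,C,H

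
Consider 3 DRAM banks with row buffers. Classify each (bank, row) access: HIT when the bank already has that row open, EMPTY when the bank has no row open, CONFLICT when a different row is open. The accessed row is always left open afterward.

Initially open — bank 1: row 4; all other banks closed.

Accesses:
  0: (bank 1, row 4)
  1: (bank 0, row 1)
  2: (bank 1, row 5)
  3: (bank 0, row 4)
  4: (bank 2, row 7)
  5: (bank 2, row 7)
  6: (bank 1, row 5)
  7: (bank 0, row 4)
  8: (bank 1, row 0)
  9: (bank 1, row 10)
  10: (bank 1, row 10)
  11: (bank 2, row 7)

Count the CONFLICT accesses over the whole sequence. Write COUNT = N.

0: bank 1 row 4 — prev 4 → HIT
1: bank 0 row 1 — prev None → EMPTY
2: bank 1 row 5 — prev 4 → CONFLICT
3: bank 0 row 4 — prev 1 → CONFLICT
4: bank 2 row 7 — prev None → EMPTY
5: bank 2 row 7 — prev 7 → HIT
6: bank 1 row 5 — prev 5 → HIT
7: bank 0 row 4 — prev 4 → HIT
8: bank 1 row 0 — prev 5 → CONFLICT
9: bank 1 row 10 — prev 0 → CONFLICT
10: bank 1 row 10 — prev 10 → HIT
11: bank 2 row 7 — prev 7 → HIT

COUNT = 4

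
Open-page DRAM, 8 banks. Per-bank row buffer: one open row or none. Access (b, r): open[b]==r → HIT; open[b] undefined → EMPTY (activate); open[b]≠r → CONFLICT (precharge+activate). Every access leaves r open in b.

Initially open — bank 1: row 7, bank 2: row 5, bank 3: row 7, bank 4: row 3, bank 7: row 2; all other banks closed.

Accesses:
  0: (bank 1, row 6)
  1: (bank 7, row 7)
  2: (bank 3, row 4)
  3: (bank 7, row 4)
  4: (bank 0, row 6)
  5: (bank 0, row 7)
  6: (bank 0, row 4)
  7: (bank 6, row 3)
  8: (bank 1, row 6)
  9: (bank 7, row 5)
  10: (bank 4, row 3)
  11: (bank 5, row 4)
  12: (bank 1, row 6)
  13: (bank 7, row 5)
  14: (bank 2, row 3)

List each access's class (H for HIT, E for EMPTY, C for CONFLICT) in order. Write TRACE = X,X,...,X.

step 0: bank1 7->6 [CONFLICT]
step 1: bank7 2->7 [CONFLICT]
step 2: bank3 7->4 [CONFLICT]
step 3: bank7 7->4 [CONFLICT]
step 4: bank0 None->6 [EMPTY]
step 5: bank0 6->7 [CONFLICT]
step 6: bank0 7->4 [CONFLICT]
step 7: bank6 None->3 [EMPTY]
step 8: bank1 6->6 [HIT]
step 9: bank7 4->5 [CONFLICT]
step 10: bank4 3->3 [HIT]
step 11: bank5 None->4 [EMPTY]
step 12: bank1 6->6 [HIT]
step 13: bank7 5->5 [HIT]
step 14: bank2 5->3 [CONFLICT]

TRACE = C,C,C,C,E,C,C,E,H,C,H,E,H,H,C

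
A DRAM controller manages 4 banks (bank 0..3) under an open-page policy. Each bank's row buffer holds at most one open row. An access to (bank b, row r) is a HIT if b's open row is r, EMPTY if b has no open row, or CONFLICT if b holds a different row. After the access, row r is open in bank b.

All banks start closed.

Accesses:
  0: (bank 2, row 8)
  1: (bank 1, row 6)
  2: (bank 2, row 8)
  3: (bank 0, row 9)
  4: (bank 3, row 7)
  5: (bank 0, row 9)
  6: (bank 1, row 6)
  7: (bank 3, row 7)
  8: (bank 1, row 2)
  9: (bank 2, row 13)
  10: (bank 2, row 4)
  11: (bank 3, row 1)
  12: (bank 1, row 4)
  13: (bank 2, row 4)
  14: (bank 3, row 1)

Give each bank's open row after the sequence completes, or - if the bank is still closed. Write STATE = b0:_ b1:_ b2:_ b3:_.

0: bank 2 row 8 — prev None → EMPTY
1: bank 1 row 6 — prev None → EMPTY
2: bank 2 row 8 — prev 8 → HIT
3: bank 0 row 9 — prev None → EMPTY
4: bank 3 row 7 — prev None → EMPTY
5: bank 0 row 9 — prev 9 → HIT
6: bank 1 row 6 — prev 6 → HIT
7: bank 3 row 7 — prev 7 → HIT
8: bank 1 row 2 — prev 6 → CONFLICT
9: bank 2 row 13 — prev 8 → CONFLICT
10: bank 2 row 4 — prev 13 → CONFLICT
11: bank 3 row 1 — prev 7 → CONFLICT
12: bank 1 row 4 — prev 2 → CONFLICT
13: bank 2 row 4 — prev 4 → HIT
14: bank 3 row 1 — prev 1 → HIT

STATE = b0:9 b1:4 b2:4 b3:1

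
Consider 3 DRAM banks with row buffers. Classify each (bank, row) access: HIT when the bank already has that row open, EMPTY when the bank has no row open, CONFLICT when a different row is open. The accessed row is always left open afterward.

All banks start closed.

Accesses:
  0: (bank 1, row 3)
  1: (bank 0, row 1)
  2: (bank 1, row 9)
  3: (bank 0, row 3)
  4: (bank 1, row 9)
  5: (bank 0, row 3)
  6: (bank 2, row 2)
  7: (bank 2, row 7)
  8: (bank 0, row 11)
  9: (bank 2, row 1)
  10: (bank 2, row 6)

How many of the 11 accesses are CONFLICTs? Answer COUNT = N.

  [0] b1 r3: no row ⇒ E
  [1] b0 r1: no row ⇒ E
  [2] b1 r9: had r3 ⇒ C
  [3] b0 r3: had r1 ⇒ C
  [4] b1 r9: had r9 ⇒ H
  [5] b0 r3: had r3 ⇒ H
  [6] b2 r2: no row ⇒ E
  [7] b2 r7: had r2 ⇒ C
  [8] b0 r11: had r3 ⇒ C
  [9] b2 r1: had r7 ⇒ C
  [10] b2 r6: had r1 ⇒ C

COUNT = 6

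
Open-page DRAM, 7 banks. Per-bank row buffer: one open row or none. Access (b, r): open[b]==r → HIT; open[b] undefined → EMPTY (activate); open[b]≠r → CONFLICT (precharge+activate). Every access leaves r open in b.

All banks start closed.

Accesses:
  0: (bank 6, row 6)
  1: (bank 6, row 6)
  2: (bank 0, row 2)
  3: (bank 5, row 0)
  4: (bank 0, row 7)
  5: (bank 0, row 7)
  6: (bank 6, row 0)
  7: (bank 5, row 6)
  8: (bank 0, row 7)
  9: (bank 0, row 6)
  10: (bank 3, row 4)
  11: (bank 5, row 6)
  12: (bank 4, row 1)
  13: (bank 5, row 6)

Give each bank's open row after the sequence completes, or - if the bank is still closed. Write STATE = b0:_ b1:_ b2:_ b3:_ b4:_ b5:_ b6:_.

STATE = b0:6 b1:- b2:- b3:4 b4:1 b5:6 b6:0

step 0: bank6 None->6 [EMPTY]
step 1: bank6 6->6 [HIT]
step 2: bank0 None->2 [EMPTY]
step 3: bank5 None->0 [EMPTY]
step 4: bank0 2->7 [CONFLICT]
step 5: bank0 7->7 [HIT]
step 6: bank6 6->0 [CONFLICT]
step 7: bank5 0->6 [CONFLICT]
step 8: bank0 7->7 [HIT]
step 9: bank0 7->6 [CONFLICT]
step 10: bank3 None->4 [EMPTY]
step 11: bank5 6->6 [HIT]
step 12: bank4 None->1 [EMPTY]
step 13: bank5 6->6 [HIT]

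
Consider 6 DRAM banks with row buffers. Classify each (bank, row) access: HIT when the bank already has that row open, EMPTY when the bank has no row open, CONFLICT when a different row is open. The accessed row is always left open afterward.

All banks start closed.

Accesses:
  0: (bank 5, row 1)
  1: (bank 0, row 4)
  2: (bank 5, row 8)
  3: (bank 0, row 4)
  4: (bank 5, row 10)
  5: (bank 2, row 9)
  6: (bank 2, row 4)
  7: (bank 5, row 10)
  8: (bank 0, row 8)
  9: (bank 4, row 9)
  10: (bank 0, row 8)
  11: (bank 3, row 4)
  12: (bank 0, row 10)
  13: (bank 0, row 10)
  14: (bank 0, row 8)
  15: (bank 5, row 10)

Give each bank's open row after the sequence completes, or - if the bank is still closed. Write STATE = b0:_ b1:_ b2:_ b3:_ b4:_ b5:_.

step 0: bank5 None->1 [EMPTY]
step 1: bank0 None->4 [EMPTY]
step 2: bank5 1->8 [CONFLICT]
step 3: bank0 4->4 [HIT]
step 4: bank5 8->10 [CONFLICT]
step 5: bank2 None->9 [EMPTY]
step 6: bank2 9->4 [CONFLICT]
step 7: bank5 10->10 [HIT]
step 8: bank0 4->8 [CONFLICT]
step 9: bank4 None->9 [EMPTY]
step 10: bank0 8->8 [HIT]
step 11: bank3 None->4 [EMPTY]
step 12: bank0 8->10 [CONFLICT]
step 13: bank0 10->10 [HIT]
step 14: bank0 10->8 [CONFLICT]
step 15: bank5 10->10 [HIT]

STATE = b0:8 b1:- b2:4 b3:4 b4:9 b5:10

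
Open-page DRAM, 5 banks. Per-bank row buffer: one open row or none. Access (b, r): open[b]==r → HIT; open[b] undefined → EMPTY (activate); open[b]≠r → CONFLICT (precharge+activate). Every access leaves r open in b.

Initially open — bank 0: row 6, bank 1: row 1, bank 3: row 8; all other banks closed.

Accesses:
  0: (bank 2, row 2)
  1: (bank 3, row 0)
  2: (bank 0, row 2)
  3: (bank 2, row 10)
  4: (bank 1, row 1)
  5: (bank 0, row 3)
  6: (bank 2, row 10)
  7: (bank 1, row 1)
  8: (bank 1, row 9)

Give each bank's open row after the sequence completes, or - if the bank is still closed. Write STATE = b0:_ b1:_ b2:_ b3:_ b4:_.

STATE = b0:3 b1:9 b2:10 b3:0 b4:-

step 0: bank2 None->2 [EMPTY]
step 1: bank3 8->0 [CONFLICT]
step 2: bank0 6->2 [CONFLICT]
step 3: bank2 2->10 [CONFLICT]
step 4: bank1 1->1 [HIT]
step 5: bank0 2->3 [CONFLICT]
step 6: bank2 10->10 [HIT]
step 7: bank1 1->1 [HIT]
step 8: bank1 1->9 [CONFLICT]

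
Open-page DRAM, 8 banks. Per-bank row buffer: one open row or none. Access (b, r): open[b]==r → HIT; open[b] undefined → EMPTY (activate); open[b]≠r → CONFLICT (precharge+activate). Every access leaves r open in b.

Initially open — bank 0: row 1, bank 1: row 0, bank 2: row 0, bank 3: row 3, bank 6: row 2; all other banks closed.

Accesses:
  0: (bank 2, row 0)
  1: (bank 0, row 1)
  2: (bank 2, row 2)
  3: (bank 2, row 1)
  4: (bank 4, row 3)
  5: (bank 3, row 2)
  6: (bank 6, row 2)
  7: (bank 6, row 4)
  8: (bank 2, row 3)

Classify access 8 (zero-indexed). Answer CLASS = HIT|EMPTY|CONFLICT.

#0 (2,0) H  (was 0)
#1 (0,1) H  (was 1)
#2 (2,2) C  (was 0)
#3 (2,1) C  (was 2)
#4 (4,3) E
#5 (3,2) C  (was 3)
#6 (6,2) H  (was 2)
#7 (6,4) C  (was 2)
#8 (2,3) C  (was 1)

CLASS = CONFLICT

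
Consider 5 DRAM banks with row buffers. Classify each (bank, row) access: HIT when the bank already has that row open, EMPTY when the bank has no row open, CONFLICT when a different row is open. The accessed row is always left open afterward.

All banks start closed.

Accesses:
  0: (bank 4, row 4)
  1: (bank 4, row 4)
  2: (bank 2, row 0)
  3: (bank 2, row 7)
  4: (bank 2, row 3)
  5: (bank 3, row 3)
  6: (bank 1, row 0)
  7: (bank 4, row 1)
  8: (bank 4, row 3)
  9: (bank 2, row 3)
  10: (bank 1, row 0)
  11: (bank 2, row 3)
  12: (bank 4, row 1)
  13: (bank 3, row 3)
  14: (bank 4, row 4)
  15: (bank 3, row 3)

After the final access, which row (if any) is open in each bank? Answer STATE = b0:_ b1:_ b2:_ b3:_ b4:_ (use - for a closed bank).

step 0: bank4 None->4 [EMPTY]
step 1: bank4 4->4 [HIT]
step 2: bank2 None->0 [EMPTY]
step 3: bank2 0->7 [CONFLICT]
step 4: bank2 7->3 [CONFLICT]
step 5: bank3 None->3 [EMPTY]
step 6: bank1 None->0 [EMPTY]
step 7: bank4 4->1 [CONFLICT]
step 8: bank4 1->3 [CONFLICT]
step 9: bank2 3->3 [HIT]
step 10: bank1 0->0 [HIT]
step 11: bank2 3->3 [HIT]
step 12: bank4 3->1 [CONFLICT]
step 13: bank3 3->3 [HIT]
step 14: bank4 1->4 [CONFLICT]
step 15: bank3 3->3 [HIT]

STATE = b0:- b1:0 b2:3 b3:3 b4:4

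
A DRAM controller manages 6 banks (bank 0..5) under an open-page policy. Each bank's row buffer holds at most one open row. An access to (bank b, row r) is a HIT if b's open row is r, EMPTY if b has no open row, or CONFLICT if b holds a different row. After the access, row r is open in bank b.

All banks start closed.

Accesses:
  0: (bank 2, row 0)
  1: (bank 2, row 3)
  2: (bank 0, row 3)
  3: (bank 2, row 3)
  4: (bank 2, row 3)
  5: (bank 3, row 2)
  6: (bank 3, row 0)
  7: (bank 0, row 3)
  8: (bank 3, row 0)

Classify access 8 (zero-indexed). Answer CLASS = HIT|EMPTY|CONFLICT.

0: bank 2 row 0 — prev None → EMPTY
1: bank 2 row 3 — prev 0 → CONFLICT
2: bank 0 row 3 — prev None → EMPTY
3: bank 2 row 3 — prev 3 → HIT
4: bank 2 row 3 — prev 3 → HIT
5: bank 3 row 2 — prev None → EMPTY
6: bank 3 row 0 — prev 2 → CONFLICT
7: bank 0 row 3 — prev 3 → HIT
8: bank 3 row 0 — prev 0 → HIT

CLASS = HIT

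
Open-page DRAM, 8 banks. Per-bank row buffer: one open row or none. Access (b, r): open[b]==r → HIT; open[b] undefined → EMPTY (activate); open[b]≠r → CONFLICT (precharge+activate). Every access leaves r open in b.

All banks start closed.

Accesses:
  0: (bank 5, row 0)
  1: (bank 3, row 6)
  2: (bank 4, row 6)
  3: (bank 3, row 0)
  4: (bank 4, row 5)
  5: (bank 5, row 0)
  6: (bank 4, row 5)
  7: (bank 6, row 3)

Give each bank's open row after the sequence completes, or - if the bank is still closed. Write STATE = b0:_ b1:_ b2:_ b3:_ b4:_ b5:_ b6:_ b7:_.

STATE = b0:- b1:- b2:- b3:0 b4:5 b5:0 b6:3 b7:-

#0 (5,0) E
#1 (3,6) E
#2 (4,6) E
#3 (3,0) C  (was 6)
#4 (4,5) C  (was 6)
#5 (5,0) H  (was 0)
#6 (4,5) H  (was 5)
#7 (6,3) E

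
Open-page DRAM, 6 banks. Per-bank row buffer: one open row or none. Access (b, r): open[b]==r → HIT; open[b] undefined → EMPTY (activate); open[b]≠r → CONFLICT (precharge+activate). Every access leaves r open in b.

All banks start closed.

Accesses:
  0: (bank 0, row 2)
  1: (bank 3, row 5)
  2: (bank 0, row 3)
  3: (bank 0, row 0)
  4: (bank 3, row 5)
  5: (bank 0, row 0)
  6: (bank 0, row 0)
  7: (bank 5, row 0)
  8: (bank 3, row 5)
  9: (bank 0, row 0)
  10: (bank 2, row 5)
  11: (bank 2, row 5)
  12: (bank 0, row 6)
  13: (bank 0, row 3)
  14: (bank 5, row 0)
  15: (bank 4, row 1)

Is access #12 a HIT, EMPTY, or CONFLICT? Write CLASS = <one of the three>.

CLASS = CONFLICT

  [0] b0 r2: no row ⇒ E
  [1] b3 r5: no row ⇒ E
  [2] b0 r3: had r2 ⇒ C
  [3] b0 r0: had r3 ⇒ C
  [4] b3 r5: had r5 ⇒ H
  [5] b0 r0: had r0 ⇒ H
  [6] b0 r0: had r0 ⇒ H
  [7] b5 r0: no row ⇒ E
  [8] b3 r5: had r5 ⇒ H
  [9] b0 r0: had r0 ⇒ H
  [10] b2 r5: no row ⇒ E
  [11] b2 r5: had r5 ⇒ H
  [12] b0 r6: had r0 ⇒ C
  [13] b0 r3: had r6 ⇒ C
  [14] b5 r0: had r0 ⇒ H
  [15] b4 r1: no row ⇒ E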